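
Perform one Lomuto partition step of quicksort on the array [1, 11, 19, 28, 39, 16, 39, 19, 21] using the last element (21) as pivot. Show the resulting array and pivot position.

Lomuto partition with pivot = 21:

Initial array: [1, 11, 19, 28, 39, 16, 39, 19, 21]

arr[0]=1 <= 21: swap with position 0, array becomes [1, 11, 19, 28, 39, 16, 39, 19, 21]
arr[1]=11 <= 21: swap with position 1, array becomes [1, 11, 19, 28, 39, 16, 39, 19, 21]
arr[2]=19 <= 21: swap with position 2, array becomes [1, 11, 19, 28, 39, 16, 39, 19, 21]
arr[3]=28 > 21: no swap
arr[4]=39 > 21: no swap
arr[5]=16 <= 21: swap with position 3, array becomes [1, 11, 19, 16, 39, 28, 39, 19, 21]
arr[6]=39 > 21: no swap
arr[7]=19 <= 21: swap with position 4, array becomes [1, 11, 19, 16, 19, 28, 39, 39, 21]

Place pivot at position 5: [1, 11, 19, 16, 19, 21, 39, 39, 28]
Pivot position: 5

After partitioning with pivot 21, the array becomes [1, 11, 19, 16, 19, 21, 39, 39, 28]. The pivot is placed at index 5. All elements to the left of the pivot are <= 21, and all elements to the right are > 21.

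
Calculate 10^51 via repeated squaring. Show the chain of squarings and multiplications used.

Computing 10^51 by squaring (build up from 10^1; each line after the first costs one multiplication):

10^1 = 10
10^2 = (10^1)^2 = 10^2 = 100
10^3 = 10 * 10^2 = 10 * 100 = 1000
10^6 = (10^3)^2 = 1000^2 = 1000000
10^12 = (10^6)^2 = 1000000^2 = 1000000000000
10^24 = (10^12)^2 = 1000000000000^2 = 1000000000000000000000000
10^25 = 10 * 10^24 = 10 * 1000000000000000000000000 = 10000000000000000000000000
10^50 = (10^25)^2 = 10000000000000000000000000^2 = 100000000000000000000000000000000000000000000000000
10^51 = 10 * 10^50 = 10 * 100000000000000000000000000000000000000000000000000 = 1000000000000000000000000000000000000000000000000000

Result: 1000000000000000000000000000000000000000000000000000
Multiplications needed: 8 (8 lines after 10^1)

10^51 = 1000000000000000000000000000000000000000000000000000. Using exponentiation by squaring, this requires 8 multiplications. The key idea: if the exponent is even, square the half-power; if odd, multiply by the base once.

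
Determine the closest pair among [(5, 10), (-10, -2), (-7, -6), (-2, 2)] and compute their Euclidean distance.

Computing all pairwise distances among 4 points:

d((5, 10), (-10, -2)) = 19.2094
d((5, 10), (-7, -6)) = 20.0
d((5, 10), (-2, 2)) = 10.6301
d((-10, -2), (-7, -6)) = 5.0 <-- minimum
d((-10, -2), (-2, 2)) = 8.9443
d((-7, -6), (-2, 2)) = 9.434

Closest pair: (-10, -2) and (-7, -6) with distance 5.0

The closest pair is (-10, -2) and (-7, -6) with Euclidean distance 5.0. For 4 points, brute-force pairwise comparison is shown above. For large n, the divide-and-conquer algorithm (sort by x, recurse on halves, check the dividing strip) achieves O(n log n).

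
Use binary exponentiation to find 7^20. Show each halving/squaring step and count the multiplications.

Computing 7^20 by squaring (build up from 7^1; each line after the first costs one multiplication):

7^1 = 7
7^2 = (7^1)^2 = 7^2 = 49
7^4 = (7^2)^2 = 49^2 = 2401
7^5 = 7 * 7^4 = 7 * 2401 = 16807
7^10 = (7^5)^2 = 16807^2 = 282475249
7^20 = (7^10)^2 = 282475249^2 = 79792266297612001

Result: 79792266297612001
Multiplications needed: 5 (5 lines after 7^1)

7^20 = 79792266297612001. Using exponentiation by squaring, this requires 5 multiplications. The key idea: if the exponent is even, square the half-power; if odd, multiply by the base once.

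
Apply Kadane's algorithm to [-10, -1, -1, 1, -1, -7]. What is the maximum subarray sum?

Using Kadane's algorithm on [-10, -1, -1, 1, -1, -7]:

Scanning through the array:
Position 1 (value -1): max_ending_here = -1, max_so_far = -1
Position 2 (value -1): max_ending_here = -1, max_so_far = -1
Position 3 (value 1): max_ending_here = 1, max_so_far = 1
Position 4 (value -1): max_ending_here = 0, max_so_far = 1
Position 5 (value -7): max_ending_here = -7, max_so_far = 1

Maximum subarray: [1]
Maximum sum: 1

The maximum subarray is [1] with sum 1. This subarray runs from index 3 to index 3.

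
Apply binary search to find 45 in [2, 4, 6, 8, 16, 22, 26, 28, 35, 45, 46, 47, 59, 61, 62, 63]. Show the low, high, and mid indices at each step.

Binary search for 45 in [2, 4, 6, 8, 16, 22, 26, 28, 35, 45, 46, 47, 59, 61, 62, 63]:

lo=0, hi=15, mid=7, arr[mid]=28 -> 28 < 45, search right half
lo=8, hi=15, mid=11, arr[mid]=47 -> 47 > 45, search left half
lo=8, hi=10, mid=9, arr[mid]=45 -> Found target at index 9!

Binary search finds 45 at index 9 after 3 comparisons. The search repeatedly halves the search space by comparing with the middle element.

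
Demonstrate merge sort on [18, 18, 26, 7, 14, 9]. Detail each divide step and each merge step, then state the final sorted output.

Merge sort trace:

Split: [18, 18, 26, 7, 14, 9] -> [18, 18, 26] and [7, 14, 9]
  Split: [18, 18, 26] -> [18] and [18, 26]
    Split: [18, 26] -> [18] and [26]
    Merge: [18] + [26] -> [18, 26]
  Merge: [18] + [18, 26] -> [18, 18, 26]
  Split: [7, 14, 9] -> [7] and [14, 9]
    Split: [14, 9] -> [14] and [9]
    Merge: [14] + [9] -> [9, 14]
  Merge: [7] + [9, 14] -> [7, 9, 14]
Merge: [18, 18, 26] + [7, 9, 14] -> [7, 9, 14, 18, 18, 26]

Final sorted array: [7, 9, 14, 18, 18, 26]

The merge sort proceeds by recursively splitting the array and merging sorted halves.
After all merges, the sorted array is [7, 9, 14, 18, 18, 26].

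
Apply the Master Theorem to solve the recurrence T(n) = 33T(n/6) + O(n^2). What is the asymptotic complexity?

Master Theorem for T(n) = 33T(n/6) + O(n^2):

a = 33, b = 6, c = 2
log_b(a) = log_6(33) = 1.9514

Case 3: c = 2 > log_6(33) = 1.9514
T(n) = O(n^2) = O(n^2)

For T(n) = 33T(n/6) + O(n^2): log_6(33) = 1.9514. This is Case 3 of the Master Theorem (c > log_b(a), work dominated by root), giving O(n^2).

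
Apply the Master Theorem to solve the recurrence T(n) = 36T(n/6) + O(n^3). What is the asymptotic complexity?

Master Theorem for T(n) = 36T(n/6) + O(n^3):

a = 36, b = 6, c = 3
log_b(a) = log_6(36) = 2.0000

Case 3: c = 3 > log_6(36) = 2.0000
T(n) = O(n^3) = O(n^3)

For T(n) = 36T(n/6) + O(n^3): log_6(36) = 2.0000. This is Case 3 of the Master Theorem (c > log_b(a), work dominated by root), giving O(n^3).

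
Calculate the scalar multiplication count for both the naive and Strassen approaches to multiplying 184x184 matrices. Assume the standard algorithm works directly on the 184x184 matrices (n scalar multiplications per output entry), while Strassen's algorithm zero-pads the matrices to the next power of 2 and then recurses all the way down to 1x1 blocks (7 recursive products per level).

Matrix multiplication for 184x184 matrices:

Strassen's algorithm requires power-of-2 dimensions. Pad 184x184 to 256x256 (next power of 2).

Standard algorithm: 184^3 = 6229504 multiplications
Strassen's algorithm: 7^(log2(256)) = 7^8 = 5764801 multiplications
Savings: 6229504 - 5764801 = 464703 multiplications

Standard: 6229504 multiplications (184^3). Strassen: 5764801 multiplications (7^8, after padding to 256x256). Strassen reduces 8 recursive multiplications to 7 at each level.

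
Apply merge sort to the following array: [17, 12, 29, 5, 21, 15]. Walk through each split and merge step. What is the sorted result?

Merge sort trace:

Split: [17, 12, 29, 5, 21, 15] -> [17, 12, 29] and [5, 21, 15]
  Split: [17, 12, 29] -> [17] and [12, 29]
    Split: [12, 29] -> [12] and [29]
    Merge: [12] + [29] -> [12, 29]
  Merge: [17] + [12, 29] -> [12, 17, 29]
  Split: [5, 21, 15] -> [5] and [21, 15]
    Split: [21, 15] -> [21] and [15]
    Merge: [21] + [15] -> [15, 21]
  Merge: [5] + [15, 21] -> [5, 15, 21]
Merge: [12, 17, 29] + [5, 15, 21] -> [5, 12, 15, 17, 21, 29]

Final sorted array: [5, 12, 15, 17, 21, 29]

The merge sort proceeds by recursively splitting the array and merging sorted halves.
After all merges, the sorted array is [5, 12, 15, 17, 21, 29].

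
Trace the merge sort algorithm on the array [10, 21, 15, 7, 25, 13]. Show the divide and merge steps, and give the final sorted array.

Merge sort trace:

Split: [10, 21, 15, 7, 25, 13] -> [10, 21, 15] and [7, 25, 13]
  Split: [10, 21, 15] -> [10] and [21, 15]
    Split: [21, 15] -> [21] and [15]
    Merge: [21] + [15] -> [15, 21]
  Merge: [10] + [15, 21] -> [10, 15, 21]
  Split: [7, 25, 13] -> [7] and [25, 13]
    Split: [25, 13] -> [25] and [13]
    Merge: [25] + [13] -> [13, 25]
  Merge: [7] + [13, 25] -> [7, 13, 25]
Merge: [10, 15, 21] + [7, 13, 25] -> [7, 10, 13, 15, 21, 25]

Final sorted array: [7, 10, 13, 15, 21, 25]

The merge sort proceeds by recursively splitting the array and merging sorted halves.
After all merges, the sorted array is [7, 10, 13, 15, 21, 25].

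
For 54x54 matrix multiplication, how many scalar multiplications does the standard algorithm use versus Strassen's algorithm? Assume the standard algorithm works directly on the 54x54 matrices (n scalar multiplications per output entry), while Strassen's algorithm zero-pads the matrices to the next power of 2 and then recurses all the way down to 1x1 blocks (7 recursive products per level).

Matrix multiplication for 54x54 matrices:

Strassen's algorithm requires power-of-2 dimensions. Pad 54x54 to 64x64 (next power of 2).

Standard algorithm: 54^3 = 157464 multiplications
Strassen's algorithm: 7^(log2(64)) = 7^6 = 117649 multiplications
Savings: 157464 - 117649 = 39815 multiplications

Standard: 157464 multiplications (54^3). Strassen: 117649 multiplications (7^6, after padding to 64x64). Strassen reduces 8 recursive multiplications to 7 at each level.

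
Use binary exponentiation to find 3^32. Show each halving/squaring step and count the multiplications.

Computing 3^32 by squaring (build up from 3^1; each line after the first costs one multiplication):

3^1 = 3
3^2 = (3^1)^2 = 3^2 = 9
3^4 = (3^2)^2 = 9^2 = 81
3^8 = (3^4)^2 = 81^2 = 6561
3^16 = (3^8)^2 = 6561^2 = 43046721
3^32 = (3^16)^2 = 43046721^2 = 1853020188851841

Result: 1853020188851841
Multiplications needed: 5 (5 lines after 3^1)

3^32 = 1853020188851841. Using exponentiation by squaring, this requires 5 multiplications. The key idea: if the exponent is even, square the half-power; if odd, multiply by the base once.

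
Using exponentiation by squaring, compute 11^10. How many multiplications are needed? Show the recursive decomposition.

Computing 11^10 by squaring (build up from 11^1; each line after the first costs one multiplication):

11^1 = 11
11^2 = (11^1)^2 = 11^2 = 121
11^4 = (11^2)^2 = 121^2 = 14641
11^5 = 11 * 11^4 = 11 * 14641 = 161051
11^10 = (11^5)^2 = 161051^2 = 25937424601

Result: 25937424601
Multiplications needed: 4 (4 lines after 11^1)

11^10 = 25937424601. Using exponentiation by squaring, this requires 4 multiplications. The key idea: if the exponent is even, square the half-power; if odd, multiply by the base once.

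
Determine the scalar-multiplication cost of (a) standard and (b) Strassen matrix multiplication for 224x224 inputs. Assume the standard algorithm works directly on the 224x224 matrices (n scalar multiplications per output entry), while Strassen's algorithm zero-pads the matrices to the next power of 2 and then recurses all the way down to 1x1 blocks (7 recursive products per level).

Matrix multiplication for 224x224 matrices:

Strassen's algorithm requires power-of-2 dimensions. Pad 224x224 to 256x256 (next power of 2).

Standard algorithm: 224^3 = 11239424 multiplications
Strassen's algorithm: 7^(log2(256)) = 7^8 = 5764801 multiplications
Savings: 11239424 - 5764801 = 5474623 multiplications

Standard: 11239424 multiplications (224^3). Strassen: 5764801 multiplications (7^8, after padding to 256x256). Strassen reduces 8 recursive multiplications to 7 at each level.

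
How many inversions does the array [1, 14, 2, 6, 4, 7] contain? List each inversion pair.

Finding inversions in [1, 14, 2, 6, 4, 7]:

(1, 2): arr[1]=14 > arr[2]=2
(1, 3): arr[1]=14 > arr[3]=6
(1, 4): arr[1]=14 > arr[4]=4
(1, 5): arr[1]=14 > arr[5]=7
(3, 4): arr[3]=6 > arr[4]=4

Total inversions: 5

The array has 5 inversion(s): (1,2), (1,3), (1,4), (1,5), (3,4). Each pair (i,j) satisfies i < j and arr[i] > arr[j].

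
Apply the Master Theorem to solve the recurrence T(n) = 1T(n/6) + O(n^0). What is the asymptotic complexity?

Master Theorem for T(n) = 1T(n/6) + O(n^0):

a = 1, b = 6, c = 0
log_b(a) = log_6(1) = 0.0000

Case 2: c = 0 = log_6(1) = 0.0000
T(n) = O(n^0 log n) = O(log n)

For T(n) = 1T(n/6) + O(n^0): log_6(1) = 0.0000. This is Case 2 of the Master Theorem (c = log_b(a), equal work at all levels), giving O(log n).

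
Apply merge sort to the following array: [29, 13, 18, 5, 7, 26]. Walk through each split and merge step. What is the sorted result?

Merge sort trace:

Split: [29, 13, 18, 5, 7, 26] -> [29, 13, 18] and [5, 7, 26]
  Split: [29, 13, 18] -> [29] and [13, 18]
    Split: [13, 18] -> [13] and [18]
    Merge: [13] + [18] -> [13, 18]
  Merge: [29] + [13, 18] -> [13, 18, 29]
  Split: [5, 7, 26] -> [5] and [7, 26]
    Split: [7, 26] -> [7] and [26]
    Merge: [7] + [26] -> [7, 26]
  Merge: [5] + [7, 26] -> [5, 7, 26]
Merge: [13, 18, 29] + [5, 7, 26] -> [5, 7, 13, 18, 26, 29]

Final sorted array: [5, 7, 13, 18, 26, 29]

The merge sort proceeds by recursively splitting the array and merging sorted halves.
After all merges, the sorted array is [5, 7, 13, 18, 26, 29].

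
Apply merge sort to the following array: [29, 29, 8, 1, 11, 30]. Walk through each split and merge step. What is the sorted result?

Merge sort trace:

Split: [29, 29, 8, 1, 11, 30] -> [29, 29, 8] and [1, 11, 30]
  Split: [29, 29, 8] -> [29] and [29, 8]
    Split: [29, 8] -> [29] and [8]
    Merge: [29] + [8] -> [8, 29]
  Merge: [29] + [8, 29] -> [8, 29, 29]
  Split: [1, 11, 30] -> [1] and [11, 30]
    Split: [11, 30] -> [11] and [30]
    Merge: [11] + [30] -> [11, 30]
  Merge: [1] + [11, 30] -> [1, 11, 30]
Merge: [8, 29, 29] + [1, 11, 30] -> [1, 8, 11, 29, 29, 30]

Final sorted array: [1, 8, 11, 29, 29, 30]

The merge sort proceeds by recursively splitting the array and merging sorted halves.
After all merges, the sorted array is [1, 8, 11, 29, 29, 30].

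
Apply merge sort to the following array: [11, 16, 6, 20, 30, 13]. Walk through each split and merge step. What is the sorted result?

Merge sort trace:

Split: [11, 16, 6, 20, 30, 13] -> [11, 16, 6] and [20, 30, 13]
  Split: [11, 16, 6] -> [11] and [16, 6]
    Split: [16, 6] -> [16] and [6]
    Merge: [16] + [6] -> [6, 16]
  Merge: [11] + [6, 16] -> [6, 11, 16]
  Split: [20, 30, 13] -> [20] and [30, 13]
    Split: [30, 13] -> [30] and [13]
    Merge: [30] + [13] -> [13, 30]
  Merge: [20] + [13, 30] -> [13, 20, 30]
Merge: [6, 11, 16] + [13, 20, 30] -> [6, 11, 13, 16, 20, 30]

Final sorted array: [6, 11, 13, 16, 20, 30]

The merge sort proceeds by recursively splitting the array and merging sorted halves.
After all merges, the sorted array is [6, 11, 13, 16, 20, 30].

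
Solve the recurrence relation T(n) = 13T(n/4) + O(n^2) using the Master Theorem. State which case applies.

Master Theorem for T(n) = 13T(n/4) + O(n^2):

a = 13, b = 4, c = 2
log_b(a) = log_4(13) = 1.8502

Case 3: c = 2 > log_4(13) = 1.8502
T(n) = O(n^2) = O(n^2)

For T(n) = 13T(n/4) + O(n^2): log_4(13) = 1.8502. This is Case 3 of the Master Theorem (c > log_b(a), work dominated by root), giving O(n^2).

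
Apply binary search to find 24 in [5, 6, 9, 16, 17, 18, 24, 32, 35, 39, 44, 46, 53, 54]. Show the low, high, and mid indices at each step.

Binary search for 24 in [5, 6, 9, 16, 17, 18, 24, 32, 35, 39, 44, 46, 53, 54]:

lo=0, hi=13, mid=6, arr[mid]=24 -> Found target at index 6!

Binary search finds 24 at index 6 after 1 comparisons. The search repeatedly halves the search space by comparing with the middle element.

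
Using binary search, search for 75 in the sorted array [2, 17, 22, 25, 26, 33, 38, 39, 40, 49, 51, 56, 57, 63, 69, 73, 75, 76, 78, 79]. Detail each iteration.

Binary search for 75 in [2, 17, 22, 25, 26, 33, 38, 39, 40, 49, 51, 56, 57, 63, 69, 73, 75, 76, 78, 79]:

lo=0, hi=19, mid=9, arr[mid]=49 -> 49 < 75, search right half
lo=10, hi=19, mid=14, arr[mid]=69 -> 69 < 75, search right half
lo=15, hi=19, mid=17, arr[mid]=76 -> 76 > 75, search left half
lo=15, hi=16, mid=15, arr[mid]=73 -> 73 < 75, search right half
lo=16, hi=16, mid=16, arr[mid]=75 -> Found target at index 16!

Binary search finds 75 at index 16 after 5 comparisons. The search repeatedly halves the search space by comparing with the middle element.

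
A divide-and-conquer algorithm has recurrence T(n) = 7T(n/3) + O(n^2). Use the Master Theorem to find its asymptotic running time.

Master Theorem for T(n) = 7T(n/3) + O(n^2):

a = 7, b = 3, c = 2
log_b(a) = log_3(7) = 1.7712

Case 3: c = 2 > log_3(7) = 1.7712
T(n) = O(n^2) = O(n^2)

For T(n) = 7T(n/3) + O(n^2): log_3(7) = 1.7712. This is Case 3 of the Master Theorem (c > log_b(a), work dominated by root), giving O(n^2).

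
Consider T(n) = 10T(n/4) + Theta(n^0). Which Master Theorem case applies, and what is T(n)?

Master Theorem for T(n) = 10T(n/4) + O(n^0):

a = 10, b = 4, c = 0
log_b(a) = log_4(10) = 1.6610

Case 1: c = 0 < log_4(10) = 1.6610
T(n) = O(n^(log_4 10))

For T(n) = 10T(n/4) + O(n^0): log_4(10) = 1.6610. This is Case 1 of the Master Theorem (c < log_b(a), work dominated by leaves), giving O(n^(log_4 10)).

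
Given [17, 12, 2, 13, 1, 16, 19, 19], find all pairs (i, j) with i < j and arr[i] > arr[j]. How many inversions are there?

Finding inversions in [17, 12, 2, 13, 1, 16, 19, 19]:

(0, 1): arr[0]=17 > arr[1]=12
(0, 2): arr[0]=17 > arr[2]=2
(0, 3): arr[0]=17 > arr[3]=13
(0, 4): arr[0]=17 > arr[4]=1
(0, 5): arr[0]=17 > arr[5]=16
(1, 2): arr[1]=12 > arr[2]=2
(1, 4): arr[1]=12 > arr[4]=1
(2, 4): arr[2]=2 > arr[4]=1
(3, 4): arr[3]=13 > arr[4]=1

Total inversions: 9

The array has 9 inversion(s): (0,1), (0,2), (0,3), (0,4), (0,5), (1,2), (1,4), (2,4), (3,4). Each pair (i,j) satisfies i < j and arr[i] > arr[j].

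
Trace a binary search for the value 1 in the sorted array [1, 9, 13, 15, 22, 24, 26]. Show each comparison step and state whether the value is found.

Binary search for 1 in [1, 9, 13, 15, 22, 24, 26]:

lo=0, hi=6, mid=3, arr[mid]=15 -> 15 > 1, search left half
lo=0, hi=2, mid=1, arr[mid]=9 -> 9 > 1, search left half
lo=0, hi=0, mid=0, arr[mid]=1 -> Found target at index 0!

Binary search finds 1 at index 0 after 3 comparisons. The search repeatedly halves the search space by comparing with the middle element.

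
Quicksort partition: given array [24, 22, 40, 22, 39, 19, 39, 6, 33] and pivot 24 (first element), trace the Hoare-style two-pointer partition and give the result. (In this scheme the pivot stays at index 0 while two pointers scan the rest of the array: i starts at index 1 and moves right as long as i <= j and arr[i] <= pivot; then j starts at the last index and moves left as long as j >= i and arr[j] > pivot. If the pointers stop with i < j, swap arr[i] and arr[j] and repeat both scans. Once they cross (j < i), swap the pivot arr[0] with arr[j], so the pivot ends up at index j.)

Hoare-style two-pointer partition with pivot = 24:

Initial array: [24, 22, 40, 22, 39, 19, 39, 6, 33]

Pointers start at i = 1, j = 8.
i stops at index 2 (arr[2]=40 > 24), j stops at index 7 (arr[7]=6 <= 24): swap arr[2] and arr[7], array becomes [24, 22, 6, 22, 39, 19, 39, 40, 33]
i stops at index 4 (arr[4]=39 > 24), j stops at index 5 (arr[5]=19 <= 24): swap arr[4] and arr[5], array becomes [24, 22, 6, 22, 19, 39, 39, 40, 33]
i ends at 5, j ends at 4: the pointers have crossed (j < i), so scanning stops.

Swap pivot arr[0] with arr[4] to place pivot at position 4: [19, 22, 6, 22, 24, 39, 39, 40, 33]
Pivot position: 4

After partitioning with pivot 24, the array becomes [19, 22, 6, 22, 24, 39, 39, 40, 33]. The pivot is placed at index 4. All elements to the left of the pivot are <= 24, and all elements to the right are > 24.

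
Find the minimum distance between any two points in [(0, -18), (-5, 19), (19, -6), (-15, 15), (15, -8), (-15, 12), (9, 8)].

Computing all pairwise distances among 7 points:

d((0, -18), (-5, 19)) = 37.3363
d((0, -18), (19, -6)) = 22.4722
d((0, -18), (-15, 15)) = 36.2491
d((0, -18), (15, -8)) = 18.0278
d((0, -18), (-15, 12)) = 33.541
d((0, -18), (9, 8)) = 27.5136
d((-5, 19), (19, -6)) = 34.6554
d((-5, 19), (-15, 15)) = 10.7703
d((-5, 19), (15, -8)) = 33.6006
d((-5, 19), (-15, 12)) = 12.2066
d((-5, 19), (9, 8)) = 17.8045
d((19, -6), (-15, 15)) = 39.9625
d((19, -6), (15, -8)) = 4.4721
d((19, -6), (-15, 12)) = 38.4708
d((19, -6), (9, 8)) = 17.2047
d((-15, 15), (15, -8)) = 37.8021
d((-15, 15), (-15, 12)) = 3.0 <-- minimum
d((-15, 15), (9, 8)) = 25.0
d((15, -8), (-15, 12)) = 36.0555
d((15, -8), (9, 8)) = 17.088
d((-15, 12), (9, 8)) = 24.3311

Closest pair: (-15, 15) and (-15, 12) with distance 3.0

The closest pair is (-15, 15) and (-15, 12) with Euclidean distance 3.0. For 7 points, brute-force pairwise comparison is shown above. For large n, the divide-and-conquer algorithm (sort by x, recurse on halves, check the dividing strip) achieves O(n log n).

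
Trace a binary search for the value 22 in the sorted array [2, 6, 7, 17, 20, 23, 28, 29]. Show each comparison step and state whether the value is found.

Binary search for 22 in [2, 6, 7, 17, 20, 23, 28, 29]:

lo=0, hi=7, mid=3, arr[mid]=17 -> 17 < 22, search right half
lo=4, hi=7, mid=5, arr[mid]=23 -> 23 > 22, search left half
lo=4, hi=4, mid=4, arr[mid]=20 -> 20 < 22, search right half
lo=5 > hi=4, target 22 not found

Binary search determines that 22 is not in the array after 3 comparisons. The search space was exhausted without finding the target.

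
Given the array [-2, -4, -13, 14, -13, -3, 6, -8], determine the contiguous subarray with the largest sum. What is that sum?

Using Kadane's algorithm on [-2, -4, -13, 14, -13, -3, 6, -8]:

Scanning through the array:
Position 1 (value -4): max_ending_here = -4, max_so_far = -2
Position 2 (value -13): max_ending_here = -13, max_so_far = -2
Position 3 (value 14): max_ending_here = 14, max_so_far = 14
Position 4 (value -13): max_ending_here = 1, max_so_far = 14
Position 5 (value -3): max_ending_here = -2, max_so_far = 14
Position 6 (value 6): max_ending_here = 6, max_so_far = 14
Position 7 (value -8): max_ending_here = -2, max_so_far = 14

Maximum subarray: [14]
Maximum sum: 14

The maximum subarray is [14] with sum 14. This subarray runs from index 3 to index 3.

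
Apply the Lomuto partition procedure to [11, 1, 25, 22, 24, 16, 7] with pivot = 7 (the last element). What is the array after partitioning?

Lomuto partition with pivot = 7:

Initial array: [11, 1, 25, 22, 24, 16, 7]

arr[0]=11 > 7: no swap
arr[1]=1 <= 7: swap with position 0, array becomes [1, 11, 25, 22, 24, 16, 7]
arr[2]=25 > 7: no swap
arr[3]=22 > 7: no swap
arr[4]=24 > 7: no swap
arr[5]=16 > 7: no swap

Place pivot at position 1: [1, 7, 25, 22, 24, 16, 11]
Pivot position: 1

After partitioning with pivot 7, the array becomes [1, 7, 25, 22, 24, 16, 11]. The pivot is placed at index 1. All elements to the left of the pivot are <= 7, and all elements to the right are > 7.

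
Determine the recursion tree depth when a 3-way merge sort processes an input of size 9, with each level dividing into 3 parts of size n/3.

For divide and conquer with division factor 3:

Problem sizes at each level:
Level 0: 9
Level 1: 3
Level 2: 1

The root is level 0 and the size-1 base case is level 2 (the tree spans levels 0 through 2, i.e. 3 levels counting the root), so the depth is the number of divisions: log_3(9) = 2

The recursion tree depth is log_3(9) = 2. At each level, the problem size is divided by 3, so it takes 2 divisions to reduce to a base case of size 1. The algorithm makes 3 recursive calls at each level.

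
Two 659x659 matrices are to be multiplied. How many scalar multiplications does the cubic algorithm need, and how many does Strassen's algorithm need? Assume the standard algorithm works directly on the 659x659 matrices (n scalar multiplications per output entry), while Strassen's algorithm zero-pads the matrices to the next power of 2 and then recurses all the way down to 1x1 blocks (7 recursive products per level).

Matrix multiplication for 659x659 matrices:

Strassen's algorithm requires power-of-2 dimensions. Pad 659x659 to 1024x1024 (next power of 2).

Standard algorithm: 659^3 = 286191179 multiplications
Strassen's algorithm: 7^(log2(1024)) = 7^10 = 282475249 multiplications
Savings: 286191179 - 282475249 = 3715930 multiplications

Standard: 286191179 multiplications (659^3). Strassen: 282475249 multiplications (7^10, after padding to 1024x1024). Strassen reduces 8 recursive multiplications to 7 at each level.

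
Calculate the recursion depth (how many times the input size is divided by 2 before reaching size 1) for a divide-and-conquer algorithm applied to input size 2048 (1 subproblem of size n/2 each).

For divide and conquer with division factor 2:

Problem sizes at each level:
Level 0: 2048
Level 1: 1024
Level 2: 512
Level 3: 256
Level 4: 128
Level 5: 64
Level 6: 32
Level 7: 16
Level 8: 8
Level 9: 4
Level 10: 2
Level 11: 1

The root is level 0 and the size-1 base case is level 11 (the tree spans levels 0 through 11, i.e. 12 levels counting the root), so the depth is the number of divisions: log_2(2048) = 11

The recursion tree depth is log_2(2048) = 11. At each level, the problem size is divided by 2, so it takes 11 divisions to reduce to a base case of size 1. The algorithm makes 1 recursive call at each level.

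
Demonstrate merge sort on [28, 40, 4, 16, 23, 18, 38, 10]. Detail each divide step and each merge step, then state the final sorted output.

Merge sort trace:

Split: [28, 40, 4, 16, 23, 18, 38, 10] -> [28, 40, 4, 16] and [23, 18, 38, 10]
  Split: [28, 40, 4, 16] -> [28, 40] and [4, 16]
    Split: [28, 40] -> [28] and [40]
    Merge: [28] + [40] -> [28, 40]
    Split: [4, 16] -> [4] and [16]
    Merge: [4] + [16] -> [4, 16]
  Merge: [28, 40] + [4, 16] -> [4, 16, 28, 40]
  Split: [23, 18, 38, 10] -> [23, 18] and [38, 10]
    Split: [23, 18] -> [23] and [18]
    Merge: [23] + [18] -> [18, 23]
    Split: [38, 10] -> [38] and [10]
    Merge: [38] + [10] -> [10, 38]
  Merge: [18, 23] + [10, 38] -> [10, 18, 23, 38]
Merge: [4, 16, 28, 40] + [10, 18, 23, 38] -> [4, 10, 16, 18, 23, 28, 38, 40]

Final sorted array: [4, 10, 16, 18, 23, 28, 38, 40]

The merge sort proceeds by recursively splitting the array and merging sorted halves.
After all merges, the sorted array is [4, 10, 16, 18, 23, 28, 38, 40].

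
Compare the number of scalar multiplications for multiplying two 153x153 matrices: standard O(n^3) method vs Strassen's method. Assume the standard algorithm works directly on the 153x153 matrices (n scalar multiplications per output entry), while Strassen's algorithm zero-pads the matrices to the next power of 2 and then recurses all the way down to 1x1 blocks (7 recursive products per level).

Matrix multiplication for 153x153 matrices:

Strassen's algorithm requires power-of-2 dimensions. Pad 153x153 to 256x256 (next power of 2).

Standard algorithm: 153^3 = 3581577 multiplications
Strassen's algorithm: 7^(log2(256)) = 7^8 = 5764801 multiplications
Difference: 3581577 - 5764801 = -2183224 (Strassen uses MORE here due to padding overhead — for small or just-over-power-of-2 n, padding can outweigh the per-level savings)

Standard: 3581577 multiplications (153^3). Strassen: 5764801 multiplications (7^8, after padding to 256x256). Strassen reduces 8 recursive multiplications to 7 at each level.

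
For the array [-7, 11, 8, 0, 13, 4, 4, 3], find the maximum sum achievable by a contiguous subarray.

Using Kadane's algorithm on [-7, 11, 8, 0, 13, 4, 4, 3]:

Scanning through the array:
Position 1 (value 11): max_ending_here = 11, max_so_far = 11
Position 2 (value 8): max_ending_here = 19, max_so_far = 19
Position 3 (value 0): max_ending_here = 19, max_so_far = 19
Position 4 (value 13): max_ending_here = 32, max_so_far = 32
Position 5 (value 4): max_ending_here = 36, max_so_far = 36
Position 6 (value 4): max_ending_here = 40, max_so_far = 40
Position 7 (value 3): max_ending_here = 43, max_so_far = 43

Maximum subarray: [11, 8, 0, 13, 4, 4, 3]
Maximum sum: 43

The maximum subarray is [11, 8, 0, 13, 4, 4, 3] with sum 43. This subarray runs from index 1 to index 7.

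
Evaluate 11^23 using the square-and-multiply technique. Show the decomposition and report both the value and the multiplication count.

Computing 11^23 by squaring (build up from 11^1; each line after the first costs one multiplication):

11^1 = 11
11^2 = (11^1)^2 = 11^2 = 121
11^4 = (11^2)^2 = 121^2 = 14641
11^5 = 11 * 11^4 = 11 * 14641 = 161051
11^10 = (11^5)^2 = 161051^2 = 25937424601
11^11 = 11 * 11^10 = 11 * 25937424601 = 285311670611
11^22 = (11^11)^2 = 285311670611^2 = 81402749386839761113321
11^23 = 11 * 11^22 = 11 * 81402749386839761113321 = 895430243255237372246531

Result: 895430243255237372246531
Multiplications needed: 7 (7 lines after 11^1)

11^23 = 895430243255237372246531. Using exponentiation by squaring, this requires 7 multiplications. The key idea: if the exponent is even, square the half-power; if odd, multiply by the base once.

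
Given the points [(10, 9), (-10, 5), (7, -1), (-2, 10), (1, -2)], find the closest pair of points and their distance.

Computing all pairwise distances among 5 points:

d((10, 9), (-10, 5)) = 20.3961
d((10, 9), (7, -1)) = 10.4403
d((10, 9), (-2, 10)) = 12.0416
d((10, 9), (1, -2)) = 14.2127
d((-10, 5), (7, -1)) = 18.0278
d((-10, 5), (-2, 10)) = 9.434
d((-10, 5), (1, -2)) = 13.0384
d((7, -1), (-2, 10)) = 14.2127
d((7, -1), (1, -2)) = 6.0828 <-- minimum
d((-2, 10), (1, -2)) = 12.3693

Closest pair: (7, -1) and (1, -2) with distance 6.0828

The closest pair is (7, -1) and (1, -2) with Euclidean distance 6.0828. For 5 points, brute-force pairwise comparison is shown above. For large n, the divide-and-conquer algorithm (sort by x, recurse on halves, check the dividing strip) achieves O(n log n).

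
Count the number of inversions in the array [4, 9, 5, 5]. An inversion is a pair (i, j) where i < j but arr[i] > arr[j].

Finding inversions in [4, 9, 5, 5]:

(1, 2): arr[1]=9 > arr[2]=5
(1, 3): arr[1]=9 > arr[3]=5

Total inversions: 2

The array has 2 inversion(s): (1,2), (1,3). Each pair (i,j) satisfies i < j and arr[i] > arr[j].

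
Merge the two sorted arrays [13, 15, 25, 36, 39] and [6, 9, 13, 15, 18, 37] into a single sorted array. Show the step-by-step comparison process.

Merging process:

Compare 13 vs 6: take 6 from right. Merged: [6]
Compare 13 vs 9: take 9 from right. Merged: [6, 9]
Compare 13 vs 13: take 13 from left. Merged: [6, 9, 13]
Compare 15 vs 13: take 13 from right. Merged: [6, 9, 13, 13]
Compare 15 vs 15: take 15 from left. Merged: [6, 9, 13, 13, 15]
Compare 25 vs 15: take 15 from right. Merged: [6, 9, 13, 13, 15, 15]
Compare 25 vs 18: take 18 from right. Merged: [6, 9, 13, 13, 15, 15, 18]
Compare 25 vs 37: take 25 from left. Merged: [6, 9, 13, 13, 15, 15, 18, 25]
Compare 36 vs 37: take 36 from left. Merged: [6, 9, 13, 13, 15, 15, 18, 25, 36]
Compare 39 vs 37: take 37 from right. Merged: [6, 9, 13, 13, 15, 15, 18, 25, 36, 37]
Append remaining from left: [39]. Merged: [6, 9, 13, 13, 15, 15, 18, 25, 36, 37, 39]

Final merged array: [6, 9, 13, 13, 15, 15, 18, 25, 36, 37, 39]
Total comparisons: 10

The merged array is [6, 9, 13, 13, 15, 15, 18, 25, 36, 37, 39], requiring 10 comparisons. The merge step runs in O(n) time where n is the total number of elements.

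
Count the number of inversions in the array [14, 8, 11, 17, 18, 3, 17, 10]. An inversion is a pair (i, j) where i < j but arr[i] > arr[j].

Finding inversions in [14, 8, 11, 17, 18, 3, 17, 10]:

(0, 1): arr[0]=14 > arr[1]=8
(0, 2): arr[0]=14 > arr[2]=11
(0, 5): arr[0]=14 > arr[5]=3
(0, 7): arr[0]=14 > arr[7]=10
(1, 5): arr[1]=8 > arr[5]=3
(2, 5): arr[2]=11 > arr[5]=3
(2, 7): arr[2]=11 > arr[7]=10
(3, 5): arr[3]=17 > arr[5]=3
(3, 7): arr[3]=17 > arr[7]=10
(4, 5): arr[4]=18 > arr[5]=3
(4, 6): arr[4]=18 > arr[6]=17
(4, 7): arr[4]=18 > arr[7]=10
(6, 7): arr[6]=17 > arr[7]=10

Total inversions: 13

The array has 13 inversion(s): (0,1), (0,2), (0,5), (0,7), (1,5), (2,5), (2,7), (3,5), (3,7), (4,5), (4,6), (4,7), (6,7). Each pair (i,j) satisfies i < j and arr[i] > arr[j].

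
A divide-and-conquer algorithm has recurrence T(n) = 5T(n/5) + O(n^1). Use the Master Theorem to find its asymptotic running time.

Master Theorem for T(n) = 5T(n/5) + O(n^1):

a = 5, b = 5, c = 1
log_b(a) = log_5(5) = 1.0000

Case 2: c = 1 = log_5(5) = 1.0000
T(n) = O(n^1 log n) = O(n log n)

For T(n) = 5T(n/5) + O(n^1): log_5(5) = 1.0000. This is Case 2 of the Master Theorem (c = log_b(a), equal work at all levels), giving O(n log n).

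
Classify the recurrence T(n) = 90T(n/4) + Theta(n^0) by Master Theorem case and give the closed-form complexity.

Master Theorem for T(n) = 90T(n/4) + O(n^0):

a = 90, b = 4, c = 0
log_b(a) = log_4(90) = 3.2459

Case 1: c = 0 < log_4(90) = 3.2459
T(n) = O(n^(log_4 90))

For T(n) = 90T(n/4) + O(n^0): log_4(90) = 3.2459. This is Case 1 of the Master Theorem (c < log_b(a), work dominated by leaves), giving O(n^(log_4 90)).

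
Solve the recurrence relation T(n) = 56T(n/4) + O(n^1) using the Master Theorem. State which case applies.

Master Theorem for T(n) = 56T(n/4) + O(n^1):

a = 56, b = 4, c = 1
log_b(a) = log_4(56) = 2.9037

Case 1: c = 1 < log_4(56) = 2.9037
T(n) = O(n^(log_4 56))

For T(n) = 56T(n/4) + O(n^1): log_4(56) = 2.9037. This is Case 1 of the Master Theorem (c < log_b(a), work dominated by leaves), giving O(n^(log_4 56)).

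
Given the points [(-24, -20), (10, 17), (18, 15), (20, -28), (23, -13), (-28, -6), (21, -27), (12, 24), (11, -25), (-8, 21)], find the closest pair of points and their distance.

Computing all pairwise distances among 10 points:

d((-24, -20), (10, 17)) = 50.2494
d((-24, -20), (18, 15)) = 54.6717
d((-24, -20), (20, -28)) = 44.7214
d((-24, -20), (23, -13)) = 47.5184
d((-24, -20), (-28, -6)) = 14.5602
d((-24, -20), (21, -27)) = 45.5412
d((-24, -20), (12, 24)) = 56.8507
d((-24, -20), (11, -25)) = 35.3553
d((-24, -20), (-8, 21)) = 44.0114
d((10, 17), (18, 15)) = 8.2462
d((10, 17), (20, -28)) = 46.0977
d((10, 17), (23, -13)) = 32.6956
d((10, 17), (-28, -6)) = 44.4185
d((10, 17), (21, -27)) = 45.3542
d((10, 17), (12, 24)) = 7.2801
d((10, 17), (11, -25)) = 42.0119
d((10, 17), (-8, 21)) = 18.4391
d((18, 15), (20, -28)) = 43.0465
d((18, 15), (23, -13)) = 28.4429
d((18, 15), (-28, -6)) = 50.5668
d((18, 15), (21, -27)) = 42.107
d((18, 15), (12, 24)) = 10.8167
d((18, 15), (11, -25)) = 40.6079
d((18, 15), (-8, 21)) = 26.6833
d((20, -28), (23, -13)) = 15.2971
d((20, -28), (-28, -6)) = 52.8015
d((20, -28), (21, -27)) = 1.4142 <-- minimum
d((20, -28), (12, 24)) = 52.6118
d((20, -28), (11, -25)) = 9.4868
d((20, -28), (-8, 21)) = 56.4358
d((23, -13), (-28, -6)) = 51.4782
d((23, -13), (21, -27)) = 14.1421
d((23, -13), (12, 24)) = 38.6005
d((23, -13), (11, -25)) = 16.9706
d((23, -13), (-8, 21)) = 46.0109
d((-28, -6), (21, -27)) = 53.3104
d((-28, -6), (12, 24)) = 50.0
d((-28, -6), (11, -25)) = 43.382
d((-28, -6), (-8, 21)) = 33.6006
d((21, -27), (12, 24)) = 51.788
d((21, -27), (11, -25)) = 10.198
d((21, -27), (-8, 21)) = 56.0803
d((12, 24), (11, -25)) = 49.0102
d((12, 24), (-8, 21)) = 20.2237
d((11, -25), (-8, 21)) = 49.7695

Closest pair: (20, -28) and (21, -27) with distance 1.4142

The closest pair is (20, -28) and (21, -27) with Euclidean distance 1.4142. For 10 points, brute-force pairwise comparison is shown above. For large n, the divide-and-conquer algorithm (sort by x, recurse on halves, check the dividing strip) achieves O(n log n).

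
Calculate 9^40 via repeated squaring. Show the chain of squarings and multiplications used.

Computing 9^40 by squaring (build up from 9^1; each line after the first costs one multiplication):

9^1 = 9
9^2 = (9^1)^2 = 9^2 = 81
9^4 = (9^2)^2 = 81^2 = 6561
9^5 = 9 * 9^4 = 9 * 6561 = 59049
9^10 = (9^5)^2 = 59049^2 = 3486784401
9^20 = (9^10)^2 = 3486784401^2 = 12157665459056928801
9^40 = (9^20)^2 = 12157665459056928801^2 = 147808829414345923316083210206383297601

Result: 147808829414345923316083210206383297601
Multiplications needed: 6 (6 lines after 9^1)

9^40 = 147808829414345923316083210206383297601. Using exponentiation by squaring, this requires 6 multiplications. The key idea: if the exponent is even, square the half-power; if odd, multiply by the base once.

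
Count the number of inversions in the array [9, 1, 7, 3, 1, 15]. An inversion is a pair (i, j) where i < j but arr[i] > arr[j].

Finding inversions in [9, 1, 7, 3, 1, 15]:

(0, 1): arr[0]=9 > arr[1]=1
(0, 2): arr[0]=9 > arr[2]=7
(0, 3): arr[0]=9 > arr[3]=3
(0, 4): arr[0]=9 > arr[4]=1
(2, 3): arr[2]=7 > arr[3]=3
(2, 4): arr[2]=7 > arr[4]=1
(3, 4): arr[3]=3 > arr[4]=1

Total inversions: 7

The array has 7 inversion(s): (0,1), (0,2), (0,3), (0,4), (2,3), (2,4), (3,4). Each pair (i,j) satisfies i < j and arr[i] > arr[j].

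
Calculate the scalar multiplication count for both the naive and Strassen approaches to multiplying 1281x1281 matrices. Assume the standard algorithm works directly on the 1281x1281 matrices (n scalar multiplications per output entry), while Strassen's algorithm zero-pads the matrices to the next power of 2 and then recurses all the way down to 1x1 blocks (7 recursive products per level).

Matrix multiplication for 1281x1281 matrices:

Strassen's algorithm requires power-of-2 dimensions. Pad 1281x1281 to 2048x2048 (next power of 2).

Standard algorithm: 1281^3 = 2102071041 multiplications
Strassen's algorithm: 7^(log2(2048)) = 7^11 = 1977326743 multiplications
Savings: 2102071041 - 1977326743 = 124744298 multiplications

Standard: 2102071041 multiplications (1281^3). Strassen: 1977326743 multiplications (7^11, after padding to 2048x2048). Strassen reduces 8 recursive multiplications to 7 at each level.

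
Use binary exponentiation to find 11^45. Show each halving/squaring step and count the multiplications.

Computing 11^45 by squaring (build up from 11^1; each line after the first costs one multiplication):

11^1 = 11
11^2 = (11^1)^2 = 11^2 = 121
11^4 = (11^2)^2 = 121^2 = 14641
11^5 = 11 * 11^4 = 11 * 14641 = 161051
11^10 = (11^5)^2 = 161051^2 = 25937424601
11^11 = 11 * 11^10 = 11 * 25937424601 = 285311670611
11^22 = (11^11)^2 = 285311670611^2 = 81402749386839761113321
11^44 = (11^22)^2 = 81402749386839761113321^2 = 6626407607736641103900260617069258125403649041
11^45 = 11 * 11^44 = 11 * 6626407607736641103900260617069258125403649041 = 72890483685103052142902866787761839379440139451

Result: 72890483685103052142902866787761839379440139451
Multiplications needed: 8 (8 lines after 11^1)

11^45 = 72890483685103052142902866787761839379440139451. Using exponentiation by squaring, this requires 8 multiplications. The key idea: if the exponent is even, square the half-power; if odd, multiply by the base once.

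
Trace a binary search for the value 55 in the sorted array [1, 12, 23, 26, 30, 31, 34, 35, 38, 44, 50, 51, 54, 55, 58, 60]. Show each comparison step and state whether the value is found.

Binary search for 55 in [1, 12, 23, 26, 30, 31, 34, 35, 38, 44, 50, 51, 54, 55, 58, 60]:

lo=0, hi=15, mid=7, arr[mid]=35 -> 35 < 55, search right half
lo=8, hi=15, mid=11, arr[mid]=51 -> 51 < 55, search right half
lo=12, hi=15, mid=13, arr[mid]=55 -> Found target at index 13!

Binary search finds 55 at index 13 after 3 comparisons. The search repeatedly halves the search space by comparing with the middle element.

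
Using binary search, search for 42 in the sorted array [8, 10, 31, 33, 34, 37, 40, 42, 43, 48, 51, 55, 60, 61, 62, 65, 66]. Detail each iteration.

Binary search for 42 in [8, 10, 31, 33, 34, 37, 40, 42, 43, 48, 51, 55, 60, 61, 62, 65, 66]:

lo=0, hi=16, mid=8, arr[mid]=43 -> 43 > 42, search left half
lo=0, hi=7, mid=3, arr[mid]=33 -> 33 < 42, search right half
lo=4, hi=7, mid=5, arr[mid]=37 -> 37 < 42, search right half
lo=6, hi=7, mid=6, arr[mid]=40 -> 40 < 42, search right half
lo=7, hi=7, mid=7, arr[mid]=42 -> Found target at index 7!

Binary search finds 42 at index 7 after 5 comparisons. The search repeatedly halves the search space by comparing with the middle element.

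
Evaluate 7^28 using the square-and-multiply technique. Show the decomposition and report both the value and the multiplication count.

Computing 7^28 by squaring (build up from 7^1; each line after the first costs one multiplication):

7^1 = 7
7^2 = (7^1)^2 = 7^2 = 49
7^3 = 7 * 7^2 = 7 * 49 = 343
7^6 = (7^3)^2 = 343^2 = 117649
7^7 = 7 * 7^6 = 7 * 117649 = 823543
7^14 = (7^7)^2 = 823543^2 = 678223072849
7^28 = (7^14)^2 = 678223072849^2 = 459986536544739960976801

Result: 459986536544739960976801
Multiplications needed: 6 (6 lines after 7^1)

7^28 = 459986536544739960976801. Using exponentiation by squaring, this requires 6 multiplications. The key idea: if the exponent is even, square the half-power; if odd, multiply by the base once.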